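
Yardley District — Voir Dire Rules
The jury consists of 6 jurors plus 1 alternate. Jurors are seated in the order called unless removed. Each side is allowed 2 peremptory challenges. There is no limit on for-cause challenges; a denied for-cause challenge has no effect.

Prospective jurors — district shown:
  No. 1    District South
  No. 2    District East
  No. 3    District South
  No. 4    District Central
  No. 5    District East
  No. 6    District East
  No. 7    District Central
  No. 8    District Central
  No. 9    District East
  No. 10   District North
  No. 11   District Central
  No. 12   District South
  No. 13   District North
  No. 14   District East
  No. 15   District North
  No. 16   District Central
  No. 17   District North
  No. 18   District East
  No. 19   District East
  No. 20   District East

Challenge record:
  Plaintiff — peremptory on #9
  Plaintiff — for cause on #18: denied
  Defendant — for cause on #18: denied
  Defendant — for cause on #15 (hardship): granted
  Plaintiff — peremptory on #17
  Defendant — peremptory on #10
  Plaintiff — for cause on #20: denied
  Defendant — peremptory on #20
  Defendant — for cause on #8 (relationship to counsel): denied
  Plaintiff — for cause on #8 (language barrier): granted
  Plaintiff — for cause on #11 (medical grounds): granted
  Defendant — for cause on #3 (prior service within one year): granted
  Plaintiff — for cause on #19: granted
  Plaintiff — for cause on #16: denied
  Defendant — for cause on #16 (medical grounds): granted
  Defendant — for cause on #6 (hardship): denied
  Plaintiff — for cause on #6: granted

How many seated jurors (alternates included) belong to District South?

Removed: #3, #6, #8, #9, #10, #11, #15, #16, #17, #19, #20.
Seated (7 incl. alternates): #1, #2, #4, #5, #7, #12, #13.
Of those, in District South: #1, #12 → 2.

2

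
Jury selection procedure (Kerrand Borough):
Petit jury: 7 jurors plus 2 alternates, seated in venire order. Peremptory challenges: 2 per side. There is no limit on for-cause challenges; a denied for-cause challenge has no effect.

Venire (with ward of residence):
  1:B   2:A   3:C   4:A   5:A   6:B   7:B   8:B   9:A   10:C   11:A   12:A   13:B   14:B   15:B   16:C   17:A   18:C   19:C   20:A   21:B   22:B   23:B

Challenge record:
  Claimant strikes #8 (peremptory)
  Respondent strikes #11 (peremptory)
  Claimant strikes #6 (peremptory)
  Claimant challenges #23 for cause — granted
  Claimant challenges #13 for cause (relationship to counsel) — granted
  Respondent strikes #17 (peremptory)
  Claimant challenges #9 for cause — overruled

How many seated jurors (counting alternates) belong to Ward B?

2

Removed: #6, #8, #11, #13, #17, #23.
Seated (9 incl. alternates): #1, #2, #3, #4, #5, #7, #9, #10, #12.
Of those, in Ward B: #1, #7 → 2.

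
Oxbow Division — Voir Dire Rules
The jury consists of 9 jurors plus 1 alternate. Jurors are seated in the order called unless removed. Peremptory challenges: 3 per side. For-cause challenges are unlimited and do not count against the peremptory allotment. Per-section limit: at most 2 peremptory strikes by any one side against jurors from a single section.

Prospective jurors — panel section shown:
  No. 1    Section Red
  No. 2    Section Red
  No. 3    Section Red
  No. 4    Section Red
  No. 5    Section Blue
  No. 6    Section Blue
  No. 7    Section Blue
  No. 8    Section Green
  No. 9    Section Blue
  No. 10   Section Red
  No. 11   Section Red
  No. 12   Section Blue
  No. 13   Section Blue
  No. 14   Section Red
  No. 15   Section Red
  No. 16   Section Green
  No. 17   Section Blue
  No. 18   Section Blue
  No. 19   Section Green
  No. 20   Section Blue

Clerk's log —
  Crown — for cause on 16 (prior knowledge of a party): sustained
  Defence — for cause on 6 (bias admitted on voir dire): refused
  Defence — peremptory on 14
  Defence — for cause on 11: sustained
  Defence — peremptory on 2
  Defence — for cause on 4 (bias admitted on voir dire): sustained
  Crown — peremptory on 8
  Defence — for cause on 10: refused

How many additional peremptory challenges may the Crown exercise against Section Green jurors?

Crown peremptories so far: #8 — 1 of 3 used, 2 left overall.
Against Section Green: #8 — 1 used; per-section cap 2 leaves 1.
Binding limit: min(2, 1) = 1.

1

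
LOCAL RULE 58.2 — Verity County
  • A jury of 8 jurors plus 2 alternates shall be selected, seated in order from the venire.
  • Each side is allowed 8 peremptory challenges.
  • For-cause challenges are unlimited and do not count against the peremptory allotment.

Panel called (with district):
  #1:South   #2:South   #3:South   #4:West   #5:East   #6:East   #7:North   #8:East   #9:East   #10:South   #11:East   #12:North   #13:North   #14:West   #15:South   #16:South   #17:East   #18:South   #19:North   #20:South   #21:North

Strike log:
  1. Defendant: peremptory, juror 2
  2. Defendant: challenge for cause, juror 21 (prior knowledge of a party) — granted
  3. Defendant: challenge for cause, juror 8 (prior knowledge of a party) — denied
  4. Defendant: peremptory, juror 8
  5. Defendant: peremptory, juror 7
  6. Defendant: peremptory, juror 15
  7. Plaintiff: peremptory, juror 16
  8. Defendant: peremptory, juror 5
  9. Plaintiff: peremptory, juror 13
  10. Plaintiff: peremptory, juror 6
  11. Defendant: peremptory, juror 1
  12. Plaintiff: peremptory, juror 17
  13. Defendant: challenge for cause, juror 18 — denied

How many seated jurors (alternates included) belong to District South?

4

Removed: #1, #2, #5, #6, #7, #8, #13, #15, #16, #17, #21.
Seated (10 incl. alternates): #3, #4, #9, #10, #11, #12, #14, #18, #19, #20.
Of those, in District South: #3, #10, #18, #20 → 4.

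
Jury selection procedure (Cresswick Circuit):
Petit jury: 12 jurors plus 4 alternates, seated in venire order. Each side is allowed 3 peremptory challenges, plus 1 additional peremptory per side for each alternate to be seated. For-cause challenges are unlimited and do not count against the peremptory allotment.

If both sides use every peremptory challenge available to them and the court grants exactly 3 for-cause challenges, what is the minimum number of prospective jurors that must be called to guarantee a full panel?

Seats to fill: 12 + 4 alternates = 16.
Peremptories: 3 + 1×4 = 7 per side × 2 sides = 14.
For-cause removals: 3.
Minimum venire: 16 + 14 + 3 = 33.

33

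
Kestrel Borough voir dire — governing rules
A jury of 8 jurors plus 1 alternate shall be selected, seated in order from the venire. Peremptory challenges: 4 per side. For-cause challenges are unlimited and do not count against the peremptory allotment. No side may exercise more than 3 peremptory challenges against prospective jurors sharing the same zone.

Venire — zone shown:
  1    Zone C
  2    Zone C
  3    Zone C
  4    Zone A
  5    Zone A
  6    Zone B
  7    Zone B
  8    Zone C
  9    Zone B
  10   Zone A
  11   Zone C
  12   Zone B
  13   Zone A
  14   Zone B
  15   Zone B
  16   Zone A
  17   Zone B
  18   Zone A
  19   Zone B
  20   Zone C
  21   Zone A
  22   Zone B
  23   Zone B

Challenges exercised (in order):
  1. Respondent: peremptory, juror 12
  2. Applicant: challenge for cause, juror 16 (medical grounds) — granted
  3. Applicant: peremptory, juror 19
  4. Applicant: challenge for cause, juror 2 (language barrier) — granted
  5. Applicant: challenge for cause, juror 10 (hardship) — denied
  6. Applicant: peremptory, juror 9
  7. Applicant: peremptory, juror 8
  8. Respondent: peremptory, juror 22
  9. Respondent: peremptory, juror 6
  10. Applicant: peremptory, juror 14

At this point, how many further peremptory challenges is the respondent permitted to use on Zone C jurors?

Respondent peremptories so far: #12, #22, #6 — 3 of 4 used, 1 left overall.
Against Zone C: none yet — per-zone cap 3 leaves 3.
Binding limit: min(1, 3) = 1.

1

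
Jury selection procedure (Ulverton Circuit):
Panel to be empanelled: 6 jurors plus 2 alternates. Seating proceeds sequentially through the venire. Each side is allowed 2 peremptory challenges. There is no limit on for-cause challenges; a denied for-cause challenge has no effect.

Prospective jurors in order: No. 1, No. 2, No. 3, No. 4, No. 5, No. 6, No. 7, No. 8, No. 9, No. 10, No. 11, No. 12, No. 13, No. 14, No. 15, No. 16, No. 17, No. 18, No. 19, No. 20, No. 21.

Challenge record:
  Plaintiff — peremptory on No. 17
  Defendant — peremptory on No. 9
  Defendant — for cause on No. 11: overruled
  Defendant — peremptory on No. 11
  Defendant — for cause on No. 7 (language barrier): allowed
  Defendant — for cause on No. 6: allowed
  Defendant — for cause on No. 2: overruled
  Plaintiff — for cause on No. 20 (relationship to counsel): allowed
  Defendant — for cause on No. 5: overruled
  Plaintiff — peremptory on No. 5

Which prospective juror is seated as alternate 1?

12

Removed: #5, #6, #7, #9, #11, #17, #20. (#2 stays — for-cause denied.)
Seating in order: seats 1–6 → #1, #2, #3, #4, #8, #10; alternates → #12, #13.
So alternate 1 is #12.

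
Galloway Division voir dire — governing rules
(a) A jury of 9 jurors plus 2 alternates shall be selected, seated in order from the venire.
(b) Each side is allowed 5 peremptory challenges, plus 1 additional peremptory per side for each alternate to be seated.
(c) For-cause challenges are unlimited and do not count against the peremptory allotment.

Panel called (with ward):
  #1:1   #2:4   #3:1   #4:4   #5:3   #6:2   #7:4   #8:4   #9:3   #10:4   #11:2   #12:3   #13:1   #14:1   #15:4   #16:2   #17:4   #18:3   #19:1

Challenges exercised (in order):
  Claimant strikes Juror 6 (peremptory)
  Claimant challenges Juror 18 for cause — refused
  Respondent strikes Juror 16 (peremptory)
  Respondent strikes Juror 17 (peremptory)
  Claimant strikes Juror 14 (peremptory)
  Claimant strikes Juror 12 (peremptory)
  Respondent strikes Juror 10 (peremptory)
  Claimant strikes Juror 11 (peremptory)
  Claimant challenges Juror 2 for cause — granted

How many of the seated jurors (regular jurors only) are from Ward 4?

4

Removed: #2, #6, #10, #11, #12, #14, #16, #17.
Seated jurors 1–9: #1, #3, #4, #5, #7, #8, #9, #13, #15 (alternates #18, #19 not counted).
Of those, in Ward 4: #4, #7, #8, #15 → 4.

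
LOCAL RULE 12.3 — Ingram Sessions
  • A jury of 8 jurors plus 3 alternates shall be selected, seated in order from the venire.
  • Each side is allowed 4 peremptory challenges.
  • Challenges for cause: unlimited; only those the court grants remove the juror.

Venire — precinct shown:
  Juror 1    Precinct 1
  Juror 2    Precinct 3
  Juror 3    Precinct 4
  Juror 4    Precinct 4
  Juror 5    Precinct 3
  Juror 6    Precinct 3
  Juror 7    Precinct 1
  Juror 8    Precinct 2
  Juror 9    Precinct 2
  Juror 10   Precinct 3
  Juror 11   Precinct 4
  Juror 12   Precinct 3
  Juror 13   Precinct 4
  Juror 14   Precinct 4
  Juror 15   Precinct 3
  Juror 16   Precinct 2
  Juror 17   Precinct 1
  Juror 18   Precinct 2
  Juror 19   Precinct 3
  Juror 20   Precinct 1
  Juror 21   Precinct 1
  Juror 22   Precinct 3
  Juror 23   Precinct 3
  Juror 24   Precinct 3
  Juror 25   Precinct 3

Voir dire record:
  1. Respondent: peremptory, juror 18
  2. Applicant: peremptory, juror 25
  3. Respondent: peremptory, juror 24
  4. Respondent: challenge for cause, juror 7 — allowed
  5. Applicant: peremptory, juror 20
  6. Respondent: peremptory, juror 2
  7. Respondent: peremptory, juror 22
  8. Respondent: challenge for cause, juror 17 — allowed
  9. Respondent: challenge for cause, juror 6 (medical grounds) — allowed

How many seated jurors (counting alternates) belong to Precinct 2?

Removed: #2, #6, #7, #17, #18, #20, #22, #24, #25.
Seated (11 incl. alternates): #1, #3, #4, #5, #8, #9, #10, #11, #12, #13, #14.
Of those, in Precinct 2: #8, #9 → 2.

2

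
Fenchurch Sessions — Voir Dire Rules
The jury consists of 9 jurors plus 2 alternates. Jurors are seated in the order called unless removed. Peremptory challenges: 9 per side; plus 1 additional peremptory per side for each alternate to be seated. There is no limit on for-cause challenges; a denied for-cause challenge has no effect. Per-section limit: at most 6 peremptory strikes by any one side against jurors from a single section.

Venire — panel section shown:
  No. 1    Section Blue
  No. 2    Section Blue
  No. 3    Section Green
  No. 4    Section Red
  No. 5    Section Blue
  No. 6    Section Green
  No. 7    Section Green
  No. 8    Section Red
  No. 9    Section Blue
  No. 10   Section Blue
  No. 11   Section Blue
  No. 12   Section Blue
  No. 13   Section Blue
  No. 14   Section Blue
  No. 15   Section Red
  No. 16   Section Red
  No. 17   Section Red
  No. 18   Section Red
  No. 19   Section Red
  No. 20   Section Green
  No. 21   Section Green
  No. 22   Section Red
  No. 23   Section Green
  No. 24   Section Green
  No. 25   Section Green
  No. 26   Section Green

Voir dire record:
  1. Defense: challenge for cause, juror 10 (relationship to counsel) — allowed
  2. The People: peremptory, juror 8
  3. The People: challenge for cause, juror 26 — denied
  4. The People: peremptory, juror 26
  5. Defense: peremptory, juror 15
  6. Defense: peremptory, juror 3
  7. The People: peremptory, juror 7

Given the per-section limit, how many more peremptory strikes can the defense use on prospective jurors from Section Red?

Defense peremptories so far: #15, #3 — 2 of 11 used, 9 left overall.
Against Section Red: #15 — 1 used; per-section cap 6 leaves 5.
Binding limit: min(9, 5) = 5.

5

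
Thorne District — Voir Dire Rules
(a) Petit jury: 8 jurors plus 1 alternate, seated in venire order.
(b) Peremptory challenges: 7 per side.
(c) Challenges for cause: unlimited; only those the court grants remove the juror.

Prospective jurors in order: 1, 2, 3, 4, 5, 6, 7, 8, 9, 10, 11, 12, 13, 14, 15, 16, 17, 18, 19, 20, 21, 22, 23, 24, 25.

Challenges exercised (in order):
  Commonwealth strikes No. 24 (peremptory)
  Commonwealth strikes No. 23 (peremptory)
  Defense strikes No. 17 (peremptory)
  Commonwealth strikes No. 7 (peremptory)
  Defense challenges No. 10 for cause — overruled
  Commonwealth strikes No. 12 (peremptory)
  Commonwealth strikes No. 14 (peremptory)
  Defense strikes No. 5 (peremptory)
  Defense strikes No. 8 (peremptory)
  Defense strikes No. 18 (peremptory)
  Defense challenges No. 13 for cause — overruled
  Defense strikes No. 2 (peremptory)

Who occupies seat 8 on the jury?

13

Removed: #2, #5, #7, #8, #12, #14, #17, #18, #23, #24. (#10, #13 stay — for-cause denied.)
Seating in order: seats 1–8 → #1, #3, #4, #6, #9, #10, #11, #13; alternates → #15.
So seat 8 is #13.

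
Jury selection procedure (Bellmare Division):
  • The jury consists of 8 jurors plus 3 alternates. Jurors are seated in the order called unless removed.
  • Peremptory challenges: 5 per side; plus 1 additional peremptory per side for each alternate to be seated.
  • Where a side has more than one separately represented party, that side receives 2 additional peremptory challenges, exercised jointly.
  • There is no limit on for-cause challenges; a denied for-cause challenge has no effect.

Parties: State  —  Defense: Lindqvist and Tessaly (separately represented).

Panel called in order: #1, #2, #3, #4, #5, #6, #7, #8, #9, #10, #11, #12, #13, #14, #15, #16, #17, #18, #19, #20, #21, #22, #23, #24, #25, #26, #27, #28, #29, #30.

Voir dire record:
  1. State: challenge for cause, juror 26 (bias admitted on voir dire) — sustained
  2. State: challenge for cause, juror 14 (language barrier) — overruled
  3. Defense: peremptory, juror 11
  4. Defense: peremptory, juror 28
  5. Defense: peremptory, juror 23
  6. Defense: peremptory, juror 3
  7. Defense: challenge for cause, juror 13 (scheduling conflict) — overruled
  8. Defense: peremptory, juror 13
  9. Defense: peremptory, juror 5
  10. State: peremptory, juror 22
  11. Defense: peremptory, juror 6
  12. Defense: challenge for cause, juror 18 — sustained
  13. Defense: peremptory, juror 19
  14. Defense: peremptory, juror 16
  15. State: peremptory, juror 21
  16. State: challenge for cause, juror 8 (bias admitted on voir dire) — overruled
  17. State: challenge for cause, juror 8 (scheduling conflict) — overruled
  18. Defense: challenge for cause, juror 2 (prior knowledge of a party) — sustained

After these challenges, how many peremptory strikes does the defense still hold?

Defense allotment: 5 base + 1 × 3 alternates + 2 multi-party = 10.
Defense peremptories used: #11, #28, #23, #3, #13, #5, #6, #19, #16 — 9 (for-cause on #13, #18, #2 don't count).
Remaining: 10 − 9 = 1.

1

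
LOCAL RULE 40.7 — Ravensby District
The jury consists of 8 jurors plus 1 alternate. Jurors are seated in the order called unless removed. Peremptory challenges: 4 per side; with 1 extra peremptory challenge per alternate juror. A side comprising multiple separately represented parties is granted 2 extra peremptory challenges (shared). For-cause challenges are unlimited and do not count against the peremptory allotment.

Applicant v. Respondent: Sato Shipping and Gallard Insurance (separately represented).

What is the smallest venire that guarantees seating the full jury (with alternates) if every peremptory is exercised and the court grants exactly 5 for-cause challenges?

26

Seats to fill: 8 + 1 alternates = 9.
Peremptories — Applicant: 4 + 1×1 = 5; Respondent: 4 + 1×1 + 2 = 7; total 12.
For-cause removals: 5.
Minimum venire: 9 + 12 + 5 = 26.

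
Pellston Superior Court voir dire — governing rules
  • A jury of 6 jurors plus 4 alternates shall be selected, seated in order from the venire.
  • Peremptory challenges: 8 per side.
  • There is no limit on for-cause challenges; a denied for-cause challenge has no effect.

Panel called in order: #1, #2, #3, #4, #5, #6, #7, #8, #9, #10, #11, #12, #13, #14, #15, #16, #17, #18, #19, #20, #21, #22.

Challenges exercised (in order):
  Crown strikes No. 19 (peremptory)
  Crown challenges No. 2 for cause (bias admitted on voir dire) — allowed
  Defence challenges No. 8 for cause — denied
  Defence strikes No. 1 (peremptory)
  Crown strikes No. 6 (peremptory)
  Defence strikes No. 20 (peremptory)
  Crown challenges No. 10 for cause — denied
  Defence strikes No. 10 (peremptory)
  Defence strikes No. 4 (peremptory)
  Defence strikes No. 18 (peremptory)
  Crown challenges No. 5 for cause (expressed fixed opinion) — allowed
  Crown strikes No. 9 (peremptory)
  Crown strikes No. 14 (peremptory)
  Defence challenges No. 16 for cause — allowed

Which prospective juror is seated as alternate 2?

Removed: #1, #2, #4, #5, #6, #9, #10, #14, #16, #18, #19, #20. (#8 stays — for-cause denied.)
Seating in order: seats 1–6 → #3, #7, #8, #11, #12, #13; alternates → #15, #17, #21, #22.
So alternate 2 is #17.

17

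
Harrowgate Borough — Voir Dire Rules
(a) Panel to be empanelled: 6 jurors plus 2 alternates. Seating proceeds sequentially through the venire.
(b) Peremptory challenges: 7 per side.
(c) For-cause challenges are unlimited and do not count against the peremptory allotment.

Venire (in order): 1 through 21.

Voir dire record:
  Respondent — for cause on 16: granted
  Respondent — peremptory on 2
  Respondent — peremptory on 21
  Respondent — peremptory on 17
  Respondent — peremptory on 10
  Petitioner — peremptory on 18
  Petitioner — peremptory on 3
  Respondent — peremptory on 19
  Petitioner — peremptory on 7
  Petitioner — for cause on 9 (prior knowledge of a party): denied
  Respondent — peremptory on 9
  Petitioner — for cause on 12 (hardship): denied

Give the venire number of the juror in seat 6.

11

Removed: #2, #3, #7, #9, #10, #16, #17, #18, #19, #21. (#12 stays — for-cause denied.)
Seating in order: seats 1–6 → #1, #4, #5, #6, #8, #11; alternates → #12, #13.
So seat 6 is #11.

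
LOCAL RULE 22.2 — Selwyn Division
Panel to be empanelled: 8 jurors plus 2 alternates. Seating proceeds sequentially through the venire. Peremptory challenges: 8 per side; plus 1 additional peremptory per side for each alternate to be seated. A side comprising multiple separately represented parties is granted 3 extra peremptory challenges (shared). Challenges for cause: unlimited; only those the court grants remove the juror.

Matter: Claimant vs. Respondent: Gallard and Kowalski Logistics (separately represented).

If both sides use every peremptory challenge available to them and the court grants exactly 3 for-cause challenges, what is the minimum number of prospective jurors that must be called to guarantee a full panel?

36

Seats to fill: 8 + 2 alternates = 10.
Peremptories — Claimant: 8 + 1×2 = 10; Respondent: 8 + 1×2 + 3 = 13; total 23.
For-cause removals: 3.
Minimum venire: 10 + 23 + 3 = 36.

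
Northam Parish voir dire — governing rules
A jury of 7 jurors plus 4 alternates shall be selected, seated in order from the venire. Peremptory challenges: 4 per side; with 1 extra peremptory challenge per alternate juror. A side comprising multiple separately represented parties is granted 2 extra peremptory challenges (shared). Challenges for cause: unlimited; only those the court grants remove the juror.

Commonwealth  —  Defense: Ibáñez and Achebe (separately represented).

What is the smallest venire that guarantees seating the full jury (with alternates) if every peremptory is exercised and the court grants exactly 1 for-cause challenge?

Seats to fill: 7 + 4 alternates = 11.
Peremptories — Commonwealth: 4 + 1×4 = 8; Defense: 4 + 1×4 + 2 = 10; total 18.
For-cause removals: 1.
Minimum venire: 11 + 18 + 1 = 30.

30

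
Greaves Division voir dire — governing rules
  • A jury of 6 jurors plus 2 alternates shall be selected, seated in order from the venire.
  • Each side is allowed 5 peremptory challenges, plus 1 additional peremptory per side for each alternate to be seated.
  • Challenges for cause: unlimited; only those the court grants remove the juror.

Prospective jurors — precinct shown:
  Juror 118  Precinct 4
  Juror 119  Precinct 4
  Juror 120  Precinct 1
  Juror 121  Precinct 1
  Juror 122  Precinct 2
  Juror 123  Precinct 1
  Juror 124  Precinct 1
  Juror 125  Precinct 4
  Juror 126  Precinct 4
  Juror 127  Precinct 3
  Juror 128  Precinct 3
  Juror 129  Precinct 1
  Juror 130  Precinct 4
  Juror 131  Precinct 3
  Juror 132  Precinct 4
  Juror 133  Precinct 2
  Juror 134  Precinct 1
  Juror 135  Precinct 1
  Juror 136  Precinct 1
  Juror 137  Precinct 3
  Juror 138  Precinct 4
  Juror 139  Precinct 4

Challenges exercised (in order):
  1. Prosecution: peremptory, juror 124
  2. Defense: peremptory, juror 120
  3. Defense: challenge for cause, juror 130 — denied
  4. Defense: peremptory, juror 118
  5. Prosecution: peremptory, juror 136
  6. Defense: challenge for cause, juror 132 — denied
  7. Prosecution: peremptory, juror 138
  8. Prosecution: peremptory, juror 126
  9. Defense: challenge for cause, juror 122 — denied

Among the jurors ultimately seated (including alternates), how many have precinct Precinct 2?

Removed: #118, #120, #124, #126, #136, #138.
Seated (8 incl. alternates): #119, #121, #122, #123, #125, #127, #128, #129.
Of those, in Precinct 2: #122 → 1.

1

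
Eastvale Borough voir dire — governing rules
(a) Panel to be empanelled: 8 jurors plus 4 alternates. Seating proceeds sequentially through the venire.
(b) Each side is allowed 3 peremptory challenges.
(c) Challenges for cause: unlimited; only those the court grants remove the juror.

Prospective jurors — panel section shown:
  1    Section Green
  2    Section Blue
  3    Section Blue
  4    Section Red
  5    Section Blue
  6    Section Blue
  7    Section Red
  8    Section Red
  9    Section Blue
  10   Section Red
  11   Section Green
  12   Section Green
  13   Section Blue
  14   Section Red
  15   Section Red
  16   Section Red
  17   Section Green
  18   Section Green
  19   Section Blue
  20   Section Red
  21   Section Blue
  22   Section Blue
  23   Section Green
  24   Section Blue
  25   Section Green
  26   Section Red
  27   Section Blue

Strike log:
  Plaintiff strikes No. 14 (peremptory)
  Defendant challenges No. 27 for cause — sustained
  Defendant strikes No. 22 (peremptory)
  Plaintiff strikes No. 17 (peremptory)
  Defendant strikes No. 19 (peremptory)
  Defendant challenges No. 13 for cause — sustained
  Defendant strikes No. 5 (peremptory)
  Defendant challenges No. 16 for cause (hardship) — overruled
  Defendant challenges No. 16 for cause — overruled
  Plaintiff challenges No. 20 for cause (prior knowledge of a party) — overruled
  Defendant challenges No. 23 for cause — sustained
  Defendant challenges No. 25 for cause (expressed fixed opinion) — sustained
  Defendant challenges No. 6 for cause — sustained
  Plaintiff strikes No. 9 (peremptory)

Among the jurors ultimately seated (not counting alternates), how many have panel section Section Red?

Removed: #5, #6, #9, #13, #14, #17, #19, #22, #23, #25, #27.
Seated jurors 1–8: #1, #2, #3, #4, #7, #8, #10, #11 (alternates #12, #15, #16, #18 not counted).
Of those, in Section Red: #4, #7, #8, #10 → 4.

4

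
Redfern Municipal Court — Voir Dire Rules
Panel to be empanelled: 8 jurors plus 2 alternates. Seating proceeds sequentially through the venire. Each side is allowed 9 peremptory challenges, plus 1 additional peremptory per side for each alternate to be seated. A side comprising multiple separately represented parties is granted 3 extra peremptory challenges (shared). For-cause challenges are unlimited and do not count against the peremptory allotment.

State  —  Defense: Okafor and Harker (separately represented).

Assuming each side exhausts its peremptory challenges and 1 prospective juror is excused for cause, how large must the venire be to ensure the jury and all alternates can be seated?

Seats to fill: 8 + 2 alternates = 10.
Peremptories — State: 9 + 1×2 = 11; Defense: 9 + 1×2 + 3 = 14; total 25.
For-cause removals: 1.
Minimum venire: 10 + 25 + 1 = 36.

36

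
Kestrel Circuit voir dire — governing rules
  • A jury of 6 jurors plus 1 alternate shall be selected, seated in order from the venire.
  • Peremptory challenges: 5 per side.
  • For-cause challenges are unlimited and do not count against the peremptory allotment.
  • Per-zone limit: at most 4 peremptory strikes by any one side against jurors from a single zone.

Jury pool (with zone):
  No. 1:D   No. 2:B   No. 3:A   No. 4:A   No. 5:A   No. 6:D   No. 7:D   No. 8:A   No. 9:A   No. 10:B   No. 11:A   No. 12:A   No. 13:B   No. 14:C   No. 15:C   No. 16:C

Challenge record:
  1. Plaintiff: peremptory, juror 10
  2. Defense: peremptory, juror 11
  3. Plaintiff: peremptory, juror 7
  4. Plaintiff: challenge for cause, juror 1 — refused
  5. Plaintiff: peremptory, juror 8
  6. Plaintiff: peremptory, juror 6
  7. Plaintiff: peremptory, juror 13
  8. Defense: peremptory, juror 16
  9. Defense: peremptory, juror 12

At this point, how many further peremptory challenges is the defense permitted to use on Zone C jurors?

Defense peremptories so far: #11, #16, #12 — 3 of 5 used, 2 left overall.
Against Zone C: #16 — 1 used; per-zone cap 4 leaves 3.
Binding limit: min(2, 3) = 2.

2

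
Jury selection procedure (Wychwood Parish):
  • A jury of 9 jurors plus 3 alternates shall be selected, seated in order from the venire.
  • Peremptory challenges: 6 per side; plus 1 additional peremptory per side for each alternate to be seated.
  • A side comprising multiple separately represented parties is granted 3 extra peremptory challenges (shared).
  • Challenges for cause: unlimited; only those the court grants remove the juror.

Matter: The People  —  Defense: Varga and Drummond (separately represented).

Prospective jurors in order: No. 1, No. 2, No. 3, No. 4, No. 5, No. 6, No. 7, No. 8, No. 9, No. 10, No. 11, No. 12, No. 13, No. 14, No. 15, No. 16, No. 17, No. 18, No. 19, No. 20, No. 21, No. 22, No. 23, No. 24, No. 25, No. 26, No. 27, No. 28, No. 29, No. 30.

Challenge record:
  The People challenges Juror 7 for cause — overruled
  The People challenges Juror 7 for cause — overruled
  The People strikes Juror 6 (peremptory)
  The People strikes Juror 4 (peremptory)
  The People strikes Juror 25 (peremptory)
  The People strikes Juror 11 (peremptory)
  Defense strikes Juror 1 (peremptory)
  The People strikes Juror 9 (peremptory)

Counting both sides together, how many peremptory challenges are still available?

15

The People allotment: 6 base + 1 × 3 alternates = 9. Defense allotment: 6 base + 1 × 3 alternates + 3 multi-party = 12.
The People peremptories used: #6, #4, #25, #11, #9 — 5 (for-cause on #7, #7 don't count).
Defense peremptories used: #1 — 1.
Remaining: (9 − 5) + (12 − 1) = 15.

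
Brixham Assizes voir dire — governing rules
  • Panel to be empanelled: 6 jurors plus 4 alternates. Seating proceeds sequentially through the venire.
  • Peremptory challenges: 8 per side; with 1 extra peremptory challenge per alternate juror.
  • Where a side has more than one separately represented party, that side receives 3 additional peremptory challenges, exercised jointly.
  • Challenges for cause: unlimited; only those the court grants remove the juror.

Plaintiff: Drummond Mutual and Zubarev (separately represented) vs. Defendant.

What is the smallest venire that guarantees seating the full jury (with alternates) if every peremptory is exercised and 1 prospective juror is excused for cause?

38

Seats to fill: 6 + 4 alternates = 10.
Peremptories — Plaintiff: 8 + 1×4 + 3 = 15; Defendant: 8 + 1×4 = 12; total 27.
For-cause removals: 1.
Minimum venire: 10 + 27 + 1 = 38.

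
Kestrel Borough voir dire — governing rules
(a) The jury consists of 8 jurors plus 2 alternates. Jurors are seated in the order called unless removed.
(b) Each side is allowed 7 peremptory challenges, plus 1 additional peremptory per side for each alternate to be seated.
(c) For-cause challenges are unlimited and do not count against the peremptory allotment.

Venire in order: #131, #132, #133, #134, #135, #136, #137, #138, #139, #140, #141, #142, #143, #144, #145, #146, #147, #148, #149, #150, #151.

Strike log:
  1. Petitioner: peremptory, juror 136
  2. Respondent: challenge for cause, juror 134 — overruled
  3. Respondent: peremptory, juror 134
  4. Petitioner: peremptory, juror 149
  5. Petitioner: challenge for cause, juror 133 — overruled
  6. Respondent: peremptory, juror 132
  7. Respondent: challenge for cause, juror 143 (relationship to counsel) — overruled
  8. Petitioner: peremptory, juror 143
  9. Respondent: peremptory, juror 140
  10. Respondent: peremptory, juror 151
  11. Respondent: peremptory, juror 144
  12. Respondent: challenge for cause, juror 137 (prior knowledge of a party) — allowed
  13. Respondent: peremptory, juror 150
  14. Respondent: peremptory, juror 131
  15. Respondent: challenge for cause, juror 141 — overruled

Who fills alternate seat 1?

147

Removed: #131, #132, #134, #136, #137, #140, #143, #144, #149, #150, #151. (#133, #141 stay — for-cause denied.)
Seating in order: seats 1–8 → #133, #135, #138, #139, #141, #142, #145, #146; alternates → #147, #148.
So alternate 1 is #147.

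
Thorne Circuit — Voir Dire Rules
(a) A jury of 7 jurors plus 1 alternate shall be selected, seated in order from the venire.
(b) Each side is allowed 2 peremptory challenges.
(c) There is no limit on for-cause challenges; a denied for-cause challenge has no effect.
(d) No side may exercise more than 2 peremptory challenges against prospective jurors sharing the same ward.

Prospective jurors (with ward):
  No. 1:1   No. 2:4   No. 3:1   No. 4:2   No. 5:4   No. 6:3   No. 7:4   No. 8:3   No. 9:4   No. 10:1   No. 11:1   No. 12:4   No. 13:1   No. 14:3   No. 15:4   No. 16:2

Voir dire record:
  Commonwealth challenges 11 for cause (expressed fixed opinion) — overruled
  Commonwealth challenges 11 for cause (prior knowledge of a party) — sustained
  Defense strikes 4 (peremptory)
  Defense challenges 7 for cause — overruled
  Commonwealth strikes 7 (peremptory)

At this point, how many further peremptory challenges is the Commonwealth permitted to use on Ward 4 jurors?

Commonwealth peremptories so far: #7 — 1 of 2 used, 1 left overall.
Against Ward 4: #7 — 1 used; per-ward cap 2 leaves 1.
Binding limit: min(1, 1) = 1.

1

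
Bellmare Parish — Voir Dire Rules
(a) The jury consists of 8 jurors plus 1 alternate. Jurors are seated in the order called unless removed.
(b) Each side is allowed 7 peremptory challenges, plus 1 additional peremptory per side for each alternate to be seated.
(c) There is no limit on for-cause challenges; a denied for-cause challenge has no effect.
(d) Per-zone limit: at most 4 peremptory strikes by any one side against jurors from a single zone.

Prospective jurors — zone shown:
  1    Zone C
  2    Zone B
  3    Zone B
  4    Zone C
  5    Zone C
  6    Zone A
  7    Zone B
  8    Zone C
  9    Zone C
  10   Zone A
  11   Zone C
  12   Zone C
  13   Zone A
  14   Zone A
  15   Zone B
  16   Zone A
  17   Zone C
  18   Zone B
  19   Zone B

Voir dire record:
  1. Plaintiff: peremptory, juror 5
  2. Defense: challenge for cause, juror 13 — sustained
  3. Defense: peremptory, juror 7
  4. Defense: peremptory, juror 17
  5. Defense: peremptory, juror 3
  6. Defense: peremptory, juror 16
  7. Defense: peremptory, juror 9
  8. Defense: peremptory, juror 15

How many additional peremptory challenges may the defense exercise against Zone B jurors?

Defense peremptories so far: #7, #17, #3, #16, #9, #15 — 6 of 8 used, 2 left overall.
Against Zone B: #7, #3, #15 — 3 used; per-zone cap 4 leaves 1.
Binding limit: min(2, 1) = 1.

1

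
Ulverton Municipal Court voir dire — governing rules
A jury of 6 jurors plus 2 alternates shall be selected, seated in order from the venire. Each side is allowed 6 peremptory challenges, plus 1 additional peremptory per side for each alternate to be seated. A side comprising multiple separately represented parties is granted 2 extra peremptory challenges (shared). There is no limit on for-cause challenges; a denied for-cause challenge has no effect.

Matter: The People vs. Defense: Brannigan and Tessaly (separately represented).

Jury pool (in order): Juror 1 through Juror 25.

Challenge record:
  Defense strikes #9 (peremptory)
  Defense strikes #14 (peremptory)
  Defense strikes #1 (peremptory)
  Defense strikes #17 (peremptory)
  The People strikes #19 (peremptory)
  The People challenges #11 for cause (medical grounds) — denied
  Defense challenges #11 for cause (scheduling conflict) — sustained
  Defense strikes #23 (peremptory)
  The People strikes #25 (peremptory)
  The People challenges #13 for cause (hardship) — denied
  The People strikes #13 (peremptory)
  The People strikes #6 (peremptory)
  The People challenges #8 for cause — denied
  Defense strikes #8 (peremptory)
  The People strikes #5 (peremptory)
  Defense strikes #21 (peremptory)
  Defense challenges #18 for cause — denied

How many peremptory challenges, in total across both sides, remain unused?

The People allotment: 6 base + 1 × 2 alternates = 8. Defense allotment: 6 base + 1 × 2 alternates + 2 multi-party = 10.
The People peremptories used: #19, #25, #13, #6, #5 — 5 (for-cause on #11, #13, #8 don't count).
Defense peremptories used: #9, #14, #1, #17, #23, #8, #21 — 7 (for-cause on #11, #18 don't count).
Remaining: (8 − 5) + (10 − 7) = 6.

6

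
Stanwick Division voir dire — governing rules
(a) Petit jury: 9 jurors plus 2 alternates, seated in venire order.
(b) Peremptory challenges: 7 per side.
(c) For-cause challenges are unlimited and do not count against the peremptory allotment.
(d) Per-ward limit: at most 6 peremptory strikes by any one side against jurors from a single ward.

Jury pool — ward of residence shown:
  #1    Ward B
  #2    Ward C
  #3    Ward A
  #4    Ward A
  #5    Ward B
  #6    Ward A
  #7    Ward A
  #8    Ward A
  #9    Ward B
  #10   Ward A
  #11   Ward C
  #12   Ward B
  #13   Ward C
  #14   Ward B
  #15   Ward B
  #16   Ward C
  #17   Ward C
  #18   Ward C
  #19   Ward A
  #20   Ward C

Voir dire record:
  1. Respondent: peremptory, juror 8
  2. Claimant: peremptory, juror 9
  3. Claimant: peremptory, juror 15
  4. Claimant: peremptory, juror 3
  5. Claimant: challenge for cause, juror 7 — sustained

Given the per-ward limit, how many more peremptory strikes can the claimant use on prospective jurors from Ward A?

Claimant peremptories so far: #9, #15, #3 — 3 of 7 used, 4 left overall.
Against Ward A: #3 — 1 used; per-ward cap 6 leaves 5.
Binding limit: min(4, 5) = 4.

4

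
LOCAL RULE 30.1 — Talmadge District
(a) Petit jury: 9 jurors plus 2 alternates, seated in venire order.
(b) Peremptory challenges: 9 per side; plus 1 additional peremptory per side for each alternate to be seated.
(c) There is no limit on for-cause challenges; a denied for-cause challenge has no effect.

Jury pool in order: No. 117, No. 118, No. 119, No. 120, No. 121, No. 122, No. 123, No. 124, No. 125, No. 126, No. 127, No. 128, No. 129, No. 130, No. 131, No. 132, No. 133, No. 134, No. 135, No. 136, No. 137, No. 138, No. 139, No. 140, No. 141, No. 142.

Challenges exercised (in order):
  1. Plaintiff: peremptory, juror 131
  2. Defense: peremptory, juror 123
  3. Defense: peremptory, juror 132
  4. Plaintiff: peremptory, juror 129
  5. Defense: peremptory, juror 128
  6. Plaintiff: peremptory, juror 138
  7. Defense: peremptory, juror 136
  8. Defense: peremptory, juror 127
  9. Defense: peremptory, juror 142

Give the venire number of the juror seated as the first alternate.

130

Removed: #123, #127, #128, #129, #131, #132, #136, #138, #142.
Filling seats in venire order through position 10: #117, #118, #119, #120, #121, #122, #124, #125, #126, #130.
So alternate 1 is #130.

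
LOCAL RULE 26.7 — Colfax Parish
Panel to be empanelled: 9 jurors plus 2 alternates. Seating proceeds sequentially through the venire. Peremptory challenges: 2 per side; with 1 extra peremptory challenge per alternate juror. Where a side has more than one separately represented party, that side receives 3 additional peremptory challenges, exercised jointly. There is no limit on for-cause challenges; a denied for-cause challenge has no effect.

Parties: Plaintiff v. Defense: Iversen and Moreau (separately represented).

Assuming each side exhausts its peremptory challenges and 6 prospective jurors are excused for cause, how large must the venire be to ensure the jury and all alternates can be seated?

28

Seats to fill: 9 + 2 alternates = 11.
Peremptories — Plaintiff: 2 + 1×2 = 4; Defense: 2 + 1×2 + 3 = 7; total 11.
For-cause removals: 6.
Minimum venire: 11 + 11 + 6 = 28.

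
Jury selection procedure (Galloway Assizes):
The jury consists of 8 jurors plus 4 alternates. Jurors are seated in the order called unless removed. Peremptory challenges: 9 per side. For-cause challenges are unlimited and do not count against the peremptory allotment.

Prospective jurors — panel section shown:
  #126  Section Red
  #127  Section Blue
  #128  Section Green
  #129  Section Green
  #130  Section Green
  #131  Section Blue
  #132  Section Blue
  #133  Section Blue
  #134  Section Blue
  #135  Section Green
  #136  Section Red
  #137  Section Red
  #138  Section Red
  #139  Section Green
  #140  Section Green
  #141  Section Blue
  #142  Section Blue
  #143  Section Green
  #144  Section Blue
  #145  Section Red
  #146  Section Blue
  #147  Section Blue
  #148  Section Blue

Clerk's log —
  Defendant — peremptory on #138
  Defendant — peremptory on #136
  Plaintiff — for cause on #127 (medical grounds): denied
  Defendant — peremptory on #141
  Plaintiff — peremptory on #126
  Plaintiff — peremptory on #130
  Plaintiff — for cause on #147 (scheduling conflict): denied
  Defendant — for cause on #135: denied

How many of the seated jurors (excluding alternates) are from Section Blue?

5

Removed: #126, #130, #136, #138, #141.
Seated jurors 1–8: #127, #128, #129, #131, #132, #133, #134, #135 (alternates #137, #139, #140, #142 not counted).
Of those, in Section Blue: #127, #131, #132, #133, #134 → 5.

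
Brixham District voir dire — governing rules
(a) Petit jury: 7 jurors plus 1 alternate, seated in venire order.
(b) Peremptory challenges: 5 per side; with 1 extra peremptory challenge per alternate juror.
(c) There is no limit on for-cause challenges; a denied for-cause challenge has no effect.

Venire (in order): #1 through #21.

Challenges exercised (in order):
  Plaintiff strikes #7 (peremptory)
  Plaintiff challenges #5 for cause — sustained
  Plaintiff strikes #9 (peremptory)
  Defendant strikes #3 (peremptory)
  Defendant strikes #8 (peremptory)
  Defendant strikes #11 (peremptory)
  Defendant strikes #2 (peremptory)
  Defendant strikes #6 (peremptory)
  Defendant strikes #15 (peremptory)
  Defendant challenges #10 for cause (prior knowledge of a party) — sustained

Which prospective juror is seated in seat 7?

17

Removed: #2, #3, #5, #6, #7, #8, #9, #10, #11, #15.
Seating in order: seats 1–7 → #1, #4, #12, #13, #14, #16, #17; alternates → #18.
So seat 7 is #17.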